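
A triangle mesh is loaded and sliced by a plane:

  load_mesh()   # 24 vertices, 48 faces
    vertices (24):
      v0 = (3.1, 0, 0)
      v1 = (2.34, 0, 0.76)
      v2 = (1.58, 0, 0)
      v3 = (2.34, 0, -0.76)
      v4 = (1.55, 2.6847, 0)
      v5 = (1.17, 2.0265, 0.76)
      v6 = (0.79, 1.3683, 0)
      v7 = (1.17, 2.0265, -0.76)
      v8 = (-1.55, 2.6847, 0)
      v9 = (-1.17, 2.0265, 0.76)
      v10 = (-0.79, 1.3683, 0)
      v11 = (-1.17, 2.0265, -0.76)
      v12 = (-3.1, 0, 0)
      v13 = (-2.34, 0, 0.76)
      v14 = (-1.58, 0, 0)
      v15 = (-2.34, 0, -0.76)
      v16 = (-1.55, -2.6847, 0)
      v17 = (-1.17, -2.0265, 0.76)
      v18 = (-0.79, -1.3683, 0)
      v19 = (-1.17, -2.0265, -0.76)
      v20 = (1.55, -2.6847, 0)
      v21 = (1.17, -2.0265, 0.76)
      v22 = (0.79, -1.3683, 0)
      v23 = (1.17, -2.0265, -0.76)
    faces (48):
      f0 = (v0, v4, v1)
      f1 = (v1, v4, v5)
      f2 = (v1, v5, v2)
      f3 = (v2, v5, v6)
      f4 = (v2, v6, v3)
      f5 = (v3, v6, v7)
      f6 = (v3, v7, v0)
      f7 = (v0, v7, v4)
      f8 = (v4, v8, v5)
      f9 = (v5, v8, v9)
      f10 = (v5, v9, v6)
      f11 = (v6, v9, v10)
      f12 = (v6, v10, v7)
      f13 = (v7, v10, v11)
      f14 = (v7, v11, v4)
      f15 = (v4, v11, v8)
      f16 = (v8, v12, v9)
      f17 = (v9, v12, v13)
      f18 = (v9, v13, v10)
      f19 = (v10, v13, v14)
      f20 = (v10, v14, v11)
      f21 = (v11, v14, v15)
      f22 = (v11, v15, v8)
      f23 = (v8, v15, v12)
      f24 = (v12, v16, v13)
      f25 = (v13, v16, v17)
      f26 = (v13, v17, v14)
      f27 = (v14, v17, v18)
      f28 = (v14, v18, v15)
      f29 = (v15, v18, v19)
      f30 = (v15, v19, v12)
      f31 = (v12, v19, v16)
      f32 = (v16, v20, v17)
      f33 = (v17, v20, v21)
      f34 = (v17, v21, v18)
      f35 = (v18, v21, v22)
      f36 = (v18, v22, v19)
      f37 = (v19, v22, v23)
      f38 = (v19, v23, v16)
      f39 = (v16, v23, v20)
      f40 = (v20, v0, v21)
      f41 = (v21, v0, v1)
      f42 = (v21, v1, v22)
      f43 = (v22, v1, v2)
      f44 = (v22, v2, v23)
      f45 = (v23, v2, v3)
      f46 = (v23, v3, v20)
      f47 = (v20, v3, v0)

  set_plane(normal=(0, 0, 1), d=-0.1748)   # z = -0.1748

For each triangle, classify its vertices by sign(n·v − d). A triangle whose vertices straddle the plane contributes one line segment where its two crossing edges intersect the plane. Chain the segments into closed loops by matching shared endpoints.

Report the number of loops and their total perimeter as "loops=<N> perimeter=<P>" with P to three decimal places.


loops=2 perimeter=28.080

Straddling triangles (24 of 48):
  (v2,v6,v3) [++-] → (1.1465, 1.05359, -0.1748)–(1.7548, 0, -0.1748)  len=1.2166
  (v3,v6,v7) [-+-] → (1.1465, 1.05359, -0.1748)–(0.8774, 1.51969, -0.1748)  len=0.5382
  (v3,v7,v0) [--+] → (2.6561, 0.466095, -0.1748)–(2.9252, 0, -0.1748)  len=0.5382
  (v0,v7,v4) [+-+] → (2.6561, 0.466095, -0.1748)–(1.4626, 2.53331, -0.1748)  len=2.3870
  (v6,v10,v7) [++-] → (-0.3392, 1.51969, -0.1748)–(0.8774, 1.51969, -0.1748)  len=1.2166
  (v7,v10,v11) [-+-] → (-0.3392, 1.51969, -0.1748)–(-0.8774, 1.51969, -0.1748)  len=0.5382
  (v7,v11,v4) [--+] → (0.9244, 2.53331, -0.1748)–(1.4626, 2.53331, -0.1748)  len=0.5382
  (v4,v11,v8) [+-+] → (0.9244, 2.53331, -0.1748)–(-1.4626, 2.53331, -0.1748)  len=2.3870
  (v10,v14,v11) [++-] → (-1.4857, 0.466095, -0.1748)–(-0.8774, 1.51969, -0.1748)  len=1.2166
  (v11,v14,v15) [-+-] → (-1.4857, 0.466095, -0.1748)–(-1.7548, 0, -0.1748)  len=0.5382
  (v11,v15,v8) [--+] → (-1.7317, 2.06722, -0.1748)–(-1.4626, 2.53331, -0.1748)  len=0.5382
  (v8,v15,v12) [+-+] → (-1.7317, 2.06722, -0.1748)–(-2.9252, 0, -0.1748)  len=2.3870
  (v14,v18,v15) [++-] → (-1.1465, -1.05359, -0.1748)–(-1.7548, 0, -0.1748)  len=1.2166
  (v15,v18,v19) [-+-] → (-1.1465, -1.05359, -0.1748)–(-0.8774, -1.51969, -0.1748)  len=0.5382
  (v15,v19,v12) [--+] → (-2.6561, -0.466095, -0.1748)–(-2.9252, 0, -0.1748)  len=0.5382
  (v12,v19,v16) [+-+] → (-2.6561, -0.466095, -0.1748)–(-1.4626, -2.53331, -0.1748)  len=2.3870
  (v18,v22,v19) [++-] → (0.3392, -1.51969, -0.1748)–(-0.8774, -1.51969, -0.1748)  len=1.2166
  (v19,v22,v23) [-+-] → (0.3392, -1.51969, -0.1748)–(0.8774, -1.51969, -0.1748)  len=0.5382
  (v19,v23,v16) [--+] → (-0.9244, -2.53331, -0.1748)–(-1.4626, -2.53331, -0.1748)  len=0.5382
  (v16,v23,v20) [+-+] → (-0.9244, -2.53331, -0.1748)–(1.4626, -2.53331, -0.1748)  len=2.3870
  (v22,v2,v23) [++-] → (1.4857, -0.466095, -0.1748)–(0.8774, -1.51969, -0.1748)  len=1.2166
  (v23,v2,v3) [-+-] → (1.4857, -0.466095, -0.1748)–(1.7548, 0, -0.1748)  len=0.5382
  (v23,v3,v20) [--+] → (1.7317, -2.06722, -0.1748)–(1.4626, -2.53331, -0.1748)  len=0.5382
  (v20,v3,v0) [+-+] → (1.7317, -2.06722, -0.1748)–(2.9252, 0, -0.1748)  len=2.3870

Chained into 2 loop(s):
  loop 1: 12 segments, perimeter = 10.5287
  loop 2: 12 segments, perimeter = 17.5513
Total perimeter = 28.080


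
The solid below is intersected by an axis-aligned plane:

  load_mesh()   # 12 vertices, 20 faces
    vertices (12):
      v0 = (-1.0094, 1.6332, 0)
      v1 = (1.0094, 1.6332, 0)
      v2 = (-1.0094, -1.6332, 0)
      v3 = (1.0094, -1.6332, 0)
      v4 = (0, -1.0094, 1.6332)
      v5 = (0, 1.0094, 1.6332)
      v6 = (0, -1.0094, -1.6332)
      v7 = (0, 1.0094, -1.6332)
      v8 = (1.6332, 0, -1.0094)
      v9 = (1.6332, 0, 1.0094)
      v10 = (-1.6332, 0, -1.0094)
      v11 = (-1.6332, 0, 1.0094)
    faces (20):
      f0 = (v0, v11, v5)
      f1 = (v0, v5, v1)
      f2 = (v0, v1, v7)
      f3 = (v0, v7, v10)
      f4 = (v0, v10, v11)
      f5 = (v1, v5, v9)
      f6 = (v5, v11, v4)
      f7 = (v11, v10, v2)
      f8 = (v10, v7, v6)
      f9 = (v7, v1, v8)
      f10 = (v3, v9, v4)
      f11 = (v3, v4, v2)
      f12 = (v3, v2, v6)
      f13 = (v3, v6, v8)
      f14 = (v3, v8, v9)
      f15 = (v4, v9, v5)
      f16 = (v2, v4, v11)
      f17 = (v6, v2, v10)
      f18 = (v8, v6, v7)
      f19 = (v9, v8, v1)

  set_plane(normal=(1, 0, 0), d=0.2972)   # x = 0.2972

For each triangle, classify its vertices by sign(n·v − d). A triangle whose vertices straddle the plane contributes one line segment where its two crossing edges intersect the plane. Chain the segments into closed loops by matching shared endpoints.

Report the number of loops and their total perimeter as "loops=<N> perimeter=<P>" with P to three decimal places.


loops=1 perimeter=10.315

Straddling triangles (10 of 20):
  (v0,v5,v1) [--+] → (0.2972, 1.19307, 1.15233)–(0.2972, 1.6332, 0)  len=1.2335
  (v0,v1,v7) [-+-] → (0.2972, 1.6332, 0)–(0.2972, 1.19307, -1.15233)  len=1.2335
  (v1,v5,v9) [+-+] → (0.2972, 1.19307, 1.15233)–(0.2972, 0.825715, 1.51968)  len=0.5195
  (v7,v1,v8) [-++] → (0.2972, 1.19307, -1.15233)–(0.2972, 0.825715, -1.51968)  len=0.5195
  (v3,v9,v4) [++-] → (0.2972, -0.825715, 1.51968)–(0.2972, -1.19307, 1.15233)  len=0.5195
  (v3,v4,v2) [+--] → (0.2972, -1.19307, 1.15233)–(0.2972, -1.6332, 0)  len=1.2335
  (v3,v2,v6) [+--] → (0.2972, -1.6332, 0)–(0.2972, -1.19307, -1.15233)  len=1.2335
  (v3,v6,v8) [+-+] → (0.2972, -1.19307, -1.15233)–(0.2972, -0.825715, -1.51968)  len=0.5195
  (v4,v9,v5) [-+-] → (0.2972, -0.825715, 1.51968)–(0.2972, 0.825715, 1.51968)  len=1.6514
  (v8,v6,v7) [+--] → (0.2972, -0.825715, -1.51968)–(0.2972, 0.825715, -1.51968)  len=1.6514

Chained into 1 loop(s):
  loop 1: 10 segments, perimeter = 10.3150
Total perimeter = 10.315


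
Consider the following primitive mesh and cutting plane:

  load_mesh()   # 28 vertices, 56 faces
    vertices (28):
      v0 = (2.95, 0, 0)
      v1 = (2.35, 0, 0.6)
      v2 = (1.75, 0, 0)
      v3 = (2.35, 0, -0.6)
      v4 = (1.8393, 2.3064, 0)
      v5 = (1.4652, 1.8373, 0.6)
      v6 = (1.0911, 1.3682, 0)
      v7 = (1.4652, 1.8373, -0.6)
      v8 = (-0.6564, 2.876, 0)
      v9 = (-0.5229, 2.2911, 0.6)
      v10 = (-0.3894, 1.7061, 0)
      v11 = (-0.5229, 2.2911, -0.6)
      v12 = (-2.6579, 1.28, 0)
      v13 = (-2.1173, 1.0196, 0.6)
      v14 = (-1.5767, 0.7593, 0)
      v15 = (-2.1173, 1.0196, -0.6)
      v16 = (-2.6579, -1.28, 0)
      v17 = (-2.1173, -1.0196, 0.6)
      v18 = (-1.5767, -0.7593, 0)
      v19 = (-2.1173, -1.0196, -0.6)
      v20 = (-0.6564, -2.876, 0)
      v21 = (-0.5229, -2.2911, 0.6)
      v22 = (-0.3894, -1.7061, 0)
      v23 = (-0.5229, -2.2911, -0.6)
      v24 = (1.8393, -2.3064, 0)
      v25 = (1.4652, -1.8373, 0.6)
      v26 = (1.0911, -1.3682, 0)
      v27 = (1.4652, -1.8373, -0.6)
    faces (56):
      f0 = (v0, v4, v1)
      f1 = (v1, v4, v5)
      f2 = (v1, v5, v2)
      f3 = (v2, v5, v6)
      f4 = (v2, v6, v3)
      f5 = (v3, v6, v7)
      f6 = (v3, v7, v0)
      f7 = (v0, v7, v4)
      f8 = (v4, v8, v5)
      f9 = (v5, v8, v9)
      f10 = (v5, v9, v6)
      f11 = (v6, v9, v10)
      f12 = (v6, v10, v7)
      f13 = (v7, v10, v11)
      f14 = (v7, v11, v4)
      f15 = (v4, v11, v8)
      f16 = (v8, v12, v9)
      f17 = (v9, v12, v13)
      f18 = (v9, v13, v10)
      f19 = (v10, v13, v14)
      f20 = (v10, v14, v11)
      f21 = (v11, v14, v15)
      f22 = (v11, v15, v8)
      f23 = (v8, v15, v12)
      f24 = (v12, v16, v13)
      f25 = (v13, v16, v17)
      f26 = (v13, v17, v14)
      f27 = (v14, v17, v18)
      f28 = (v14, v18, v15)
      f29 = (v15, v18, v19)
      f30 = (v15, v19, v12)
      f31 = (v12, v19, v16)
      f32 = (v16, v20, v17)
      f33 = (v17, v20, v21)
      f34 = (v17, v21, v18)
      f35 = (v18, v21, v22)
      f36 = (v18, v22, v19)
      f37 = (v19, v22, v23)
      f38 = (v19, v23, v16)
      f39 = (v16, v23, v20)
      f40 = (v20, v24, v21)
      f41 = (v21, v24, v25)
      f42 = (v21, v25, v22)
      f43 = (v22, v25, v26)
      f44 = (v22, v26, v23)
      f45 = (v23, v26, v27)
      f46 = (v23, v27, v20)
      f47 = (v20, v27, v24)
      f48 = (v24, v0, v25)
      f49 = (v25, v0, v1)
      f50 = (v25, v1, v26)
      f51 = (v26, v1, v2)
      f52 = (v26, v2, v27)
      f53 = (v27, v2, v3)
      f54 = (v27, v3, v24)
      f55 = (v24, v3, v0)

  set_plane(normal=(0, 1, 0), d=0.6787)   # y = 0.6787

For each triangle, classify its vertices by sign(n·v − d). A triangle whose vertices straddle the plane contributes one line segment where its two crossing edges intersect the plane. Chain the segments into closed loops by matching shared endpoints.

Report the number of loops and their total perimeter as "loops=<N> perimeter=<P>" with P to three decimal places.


Straddling triangles (16 of 56):
  (v0,v4,v1) [-+-] → (2.62316, 0.6787, 0)–(2.19972, 0.6787, 0.423439)  len=0.5988
  (v1,v4,v5) [-++] → (2.19972, 0.6787, 0.423439)–(2.02315, 0.6787, 0.6)  len=0.2497
  (v1,v5,v2) [-+-] → (2.02315, 0.6787, 0.6)–(1.64479, 0.6787, 0.22164)  len=0.5351
  (v2,v5,v6) [-++] → (1.64479, 0.6787, 0.22164)–(1.42315, 0.6787, 0)  len=0.3134
  (v2,v6,v3) [-+-] → (1.42315, 0.6787, 0)–(1.72552, 0.6787, -0.302368)  len=0.4276
  (v3,v6,v7) [-++] → (1.72552, 0.6787, -0.302368)–(2.02315, 0.6787, -0.6)  len=0.4209
  (v3,v7,v0) [-+-] → (2.02315, 0.6787, -0.6)–(2.40151, 0.6787, -0.22164)  len=0.5351
  (v0,v7,v4) [-++] → (2.40151, 0.6787, -0.22164)–(2.62316, 0.6787, 0)  len=0.3134
  (v12,v16,v13) [+-+] → (-2.6579, 0.6787, 0)–(-2.19744, 0.6787, 0.511054)  len=0.6879
  (v13,v16,v17) [+--] → (-2.19744, 0.6787, 0.511054)–(-2.1173, 0.6787, 0.6)  len=0.1197
  (v13,v17,v14) [+-+] → (-2.1173, 0.6787, 0.6)–(-1.60119, 0.6787, 0.0271853)  len=0.7710
  (v14,v17,v18) [+--] → (-1.60119, 0.6787, 0.0271853)–(-1.5767, 0.6787, 0)  len=0.0366
  (v14,v18,v15) [+-+] → (-1.5767, 0.6787, 0)–(-2.0137, 0.6787, -0.485019)  len=0.6529
  (v15,v18,v19) [+--] → (-2.0137, 0.6787, -0.485019)–(-2.1173, 0.6787, -0.6)  len=0.1548
  (v15,v19,v12) [+-+] → (-2.1173, 0.6787, -0.6)–(-2.51654, 0.6787, -0.156888)  len=0.5964
  (v12,v19,v16) [+--] → (-2.51654, 0.6787, -0.156888)–(-2.6579, 0.6787, 0)  len=0.2112

Chained into 2 loop(s):
  loop 1: 8 segments, perimeter = 3.3941
  loop 2: 8 segments, perimeter = 3.2305
Total perimeter = 6.625

loops=2 perimeter=6.625


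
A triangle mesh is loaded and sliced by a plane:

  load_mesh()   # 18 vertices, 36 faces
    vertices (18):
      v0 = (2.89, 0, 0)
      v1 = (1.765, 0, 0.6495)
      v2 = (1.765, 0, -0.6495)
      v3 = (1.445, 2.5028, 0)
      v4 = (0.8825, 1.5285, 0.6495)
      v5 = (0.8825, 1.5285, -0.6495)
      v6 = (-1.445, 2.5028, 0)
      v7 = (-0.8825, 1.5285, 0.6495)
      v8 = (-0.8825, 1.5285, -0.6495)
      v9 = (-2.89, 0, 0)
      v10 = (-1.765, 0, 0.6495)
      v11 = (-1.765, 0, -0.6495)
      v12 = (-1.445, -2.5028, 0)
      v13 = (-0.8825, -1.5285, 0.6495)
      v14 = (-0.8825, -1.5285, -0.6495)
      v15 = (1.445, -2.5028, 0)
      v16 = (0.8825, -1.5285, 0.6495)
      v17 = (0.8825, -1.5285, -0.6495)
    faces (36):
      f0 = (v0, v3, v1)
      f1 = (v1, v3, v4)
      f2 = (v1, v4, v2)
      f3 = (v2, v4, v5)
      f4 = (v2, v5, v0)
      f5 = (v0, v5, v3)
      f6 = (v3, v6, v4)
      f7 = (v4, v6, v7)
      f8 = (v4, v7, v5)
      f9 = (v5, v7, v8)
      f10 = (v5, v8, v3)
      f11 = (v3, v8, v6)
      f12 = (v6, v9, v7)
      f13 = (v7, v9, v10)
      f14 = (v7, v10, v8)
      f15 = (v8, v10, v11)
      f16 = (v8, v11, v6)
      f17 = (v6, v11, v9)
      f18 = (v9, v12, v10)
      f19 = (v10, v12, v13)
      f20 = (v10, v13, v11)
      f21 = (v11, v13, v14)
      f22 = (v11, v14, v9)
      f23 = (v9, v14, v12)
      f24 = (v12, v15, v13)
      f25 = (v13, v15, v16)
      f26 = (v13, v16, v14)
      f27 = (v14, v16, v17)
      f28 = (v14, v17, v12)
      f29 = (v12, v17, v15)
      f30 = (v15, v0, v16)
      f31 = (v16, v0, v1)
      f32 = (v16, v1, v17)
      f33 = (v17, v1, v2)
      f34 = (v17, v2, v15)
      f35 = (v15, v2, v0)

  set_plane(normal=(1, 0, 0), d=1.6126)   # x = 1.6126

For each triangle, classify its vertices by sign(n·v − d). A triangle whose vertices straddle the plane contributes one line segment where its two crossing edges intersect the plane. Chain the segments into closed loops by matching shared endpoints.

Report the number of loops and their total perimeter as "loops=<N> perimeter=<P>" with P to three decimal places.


loops=2 perimeter=10.814

Straddling triangles (12 of 36):
  (v0,v3,v1) [+-+] → (1.6126, 2.21251, 0)–(1.6126, 1.19196, 0.340176)  len=1.0758
  (v1,v3,v4) [+--] → (1.6126, 1.19196, 0.340176)–(1.6126, 0.263959, 0.6495)  len=0.9782
  (v1,v4,v2) [+-+] → (1.6126, 0.263959, 0.6495)–(1.6126, 0.263959, -0.425174)  len=1.0747
  (v2,v4,v5) [+--] → (1.6126, 0.263959, -0.425174)–(1.6126, 0.263959, -0.6495)  len=0.2243
  (v2,v5,v0) [+-+] → (1.6126, 0.263959, -0.6495)–(1.6126, 0.972606, -0.413286)  len=0.7470
  (v0,v5,v3) [+--] → (1.6126, 0.972606, -0.413286)–(1.6126, 2.21251, 0)  len=1.3070
  (v15,v0,v16) [-+-] → (1.6126, -2.21251, 0)–(1.6126, -0.972606, 0.413286)  len=1.3070
  (v16,v0,v1) [-++] → (1.6126, -0.972606, 0.413286)–(1.6126, -0.263959, 0.6495)  len=0.7470
  (v16,v1,v17) [-+-] → (1.6126, -0.263959, 0.6495)–(1.6126, -0.263959, 0.425174)  len=0.2243
  (v17,v1,v2) [-++] → (1.6126, -0.263959, 0.425174)–(1.6126, -0.263959, -0.6495)  len=1.0747
  (v17,v2,v15) [-+-] → (1.6126, -0.263959, -0.6495)–(1.6126, -1.19196, -0.340176)  len=0.9782
  (v15,v2,v0) [-++] → (1.6126, -1.19196, -0.340176)–(1.6126, -2.21251, 0)  len=1.0758

Chained into 2 loop(s):
  loop 1: 6 segments, perimeter = 5.4069
  loop 2: 6 segments, perimeter = 5.4069
Total perimeter = 10.814


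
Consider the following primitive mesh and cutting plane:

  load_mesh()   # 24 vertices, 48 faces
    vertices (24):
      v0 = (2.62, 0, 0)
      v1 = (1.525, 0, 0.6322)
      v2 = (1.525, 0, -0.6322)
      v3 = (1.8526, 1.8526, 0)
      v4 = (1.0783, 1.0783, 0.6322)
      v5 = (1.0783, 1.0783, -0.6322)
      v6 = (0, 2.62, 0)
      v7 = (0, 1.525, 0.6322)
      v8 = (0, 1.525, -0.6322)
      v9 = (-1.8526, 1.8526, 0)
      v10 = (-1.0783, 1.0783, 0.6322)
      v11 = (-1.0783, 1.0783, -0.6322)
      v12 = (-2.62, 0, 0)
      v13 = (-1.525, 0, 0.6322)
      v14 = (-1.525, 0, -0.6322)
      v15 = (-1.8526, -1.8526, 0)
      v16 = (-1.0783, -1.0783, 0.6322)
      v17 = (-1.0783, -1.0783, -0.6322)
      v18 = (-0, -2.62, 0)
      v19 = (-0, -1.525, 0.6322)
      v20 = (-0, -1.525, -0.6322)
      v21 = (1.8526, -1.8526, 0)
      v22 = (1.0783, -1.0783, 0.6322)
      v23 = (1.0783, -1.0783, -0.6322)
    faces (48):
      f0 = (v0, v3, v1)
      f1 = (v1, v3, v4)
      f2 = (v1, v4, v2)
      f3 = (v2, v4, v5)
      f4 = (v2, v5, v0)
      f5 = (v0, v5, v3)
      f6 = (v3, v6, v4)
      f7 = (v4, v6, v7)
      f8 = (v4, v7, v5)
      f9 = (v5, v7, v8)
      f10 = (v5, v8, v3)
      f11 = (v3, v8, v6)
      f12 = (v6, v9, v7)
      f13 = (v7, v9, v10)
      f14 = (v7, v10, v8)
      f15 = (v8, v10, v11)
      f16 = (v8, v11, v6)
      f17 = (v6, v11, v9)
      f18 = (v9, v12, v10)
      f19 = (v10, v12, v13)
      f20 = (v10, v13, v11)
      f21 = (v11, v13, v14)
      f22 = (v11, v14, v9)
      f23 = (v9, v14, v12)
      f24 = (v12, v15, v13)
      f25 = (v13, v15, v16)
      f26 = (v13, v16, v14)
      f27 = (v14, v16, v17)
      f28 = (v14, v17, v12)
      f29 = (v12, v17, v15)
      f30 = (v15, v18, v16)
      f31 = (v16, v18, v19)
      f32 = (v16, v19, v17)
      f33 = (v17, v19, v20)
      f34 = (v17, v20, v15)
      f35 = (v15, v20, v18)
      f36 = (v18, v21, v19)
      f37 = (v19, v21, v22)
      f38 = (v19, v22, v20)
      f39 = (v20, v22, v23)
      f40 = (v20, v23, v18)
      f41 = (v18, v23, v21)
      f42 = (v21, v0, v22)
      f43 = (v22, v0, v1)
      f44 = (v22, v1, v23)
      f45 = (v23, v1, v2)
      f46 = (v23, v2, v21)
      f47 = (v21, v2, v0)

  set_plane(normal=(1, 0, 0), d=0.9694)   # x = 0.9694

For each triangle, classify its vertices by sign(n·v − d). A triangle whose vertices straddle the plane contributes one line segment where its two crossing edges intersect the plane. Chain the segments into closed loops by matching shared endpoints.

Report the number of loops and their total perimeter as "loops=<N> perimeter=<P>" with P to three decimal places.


loops=2 perimeter=7.587

Straddling triangles (12 of 48):
  (v3,v6,v4) [+-+] → (0.9694, 2.21845, 0)–(0.9694, 1.234, 0.568353)  len=1.1367
  (v4,v6,v7) [+--] → (0.9694, 1.234, 0.568353)–(0.9694, 1.12341, 0.6322)  len=0.1277
  (v4,v7,v5) [+-+] → (0.9694, 1.12341, 0.6322)–(0.9694, 1.12341, -0.504505)  len=1.1367
  (v5,v7,v8) [+--] → (0.9694, 1.12341, -0.504505)–(0.9694, 1.12341, -0.6322)  len=0.1277
  (v5,v8,v3) [+-+] → (0.9694, 1.12341, -0.6322)–(0.9694, 1.69642, -0.301392)  len=0.6616
  (v3,v8,v6) [+--] → (0.9694, 1.69642, -0.301392)–(0.9694, 2.21845, 0)  len=0.6028
  (v18,v21,v19) [-+-] → (0.9694, -2.21845, 0)–(0.9694, -1.69642, 0.301392)  len=0.6028
  (v19,v21,v22) [-++] → (0.9694, -1.69642, 0.301392)–(0.9694, -1.12341, 0.6322)  len=0.6616
  (v19,v22,v20) [-+-] → (0.9694, -1.12341, 0.6322)–(0.9694, -1.12341, 0.504505)  len=0.1277
  (v20,v22,v23) [-++] → (0.9694, -1.12341, 0.504505)–(0.9694, -1.12341, -0.6322)  len=1.1367
  (v20,v23,v18) [-+-] → (0.9694, -1.12341, -0.6322)–(0.9694, -1.234, -0.568353)  len=0.1277
  (v18,v23,v21) [-++] → (0.9694, -1.234, -0.568353)–(0.9694, -2.21845, 0)  len=1.1367

Chained into 2 loop(s):
  loop 1: 6 segments, perimeter = 3.7933
  loop 2: 6 segments, perimeter = 3.7933
Total perimeter = 7.587


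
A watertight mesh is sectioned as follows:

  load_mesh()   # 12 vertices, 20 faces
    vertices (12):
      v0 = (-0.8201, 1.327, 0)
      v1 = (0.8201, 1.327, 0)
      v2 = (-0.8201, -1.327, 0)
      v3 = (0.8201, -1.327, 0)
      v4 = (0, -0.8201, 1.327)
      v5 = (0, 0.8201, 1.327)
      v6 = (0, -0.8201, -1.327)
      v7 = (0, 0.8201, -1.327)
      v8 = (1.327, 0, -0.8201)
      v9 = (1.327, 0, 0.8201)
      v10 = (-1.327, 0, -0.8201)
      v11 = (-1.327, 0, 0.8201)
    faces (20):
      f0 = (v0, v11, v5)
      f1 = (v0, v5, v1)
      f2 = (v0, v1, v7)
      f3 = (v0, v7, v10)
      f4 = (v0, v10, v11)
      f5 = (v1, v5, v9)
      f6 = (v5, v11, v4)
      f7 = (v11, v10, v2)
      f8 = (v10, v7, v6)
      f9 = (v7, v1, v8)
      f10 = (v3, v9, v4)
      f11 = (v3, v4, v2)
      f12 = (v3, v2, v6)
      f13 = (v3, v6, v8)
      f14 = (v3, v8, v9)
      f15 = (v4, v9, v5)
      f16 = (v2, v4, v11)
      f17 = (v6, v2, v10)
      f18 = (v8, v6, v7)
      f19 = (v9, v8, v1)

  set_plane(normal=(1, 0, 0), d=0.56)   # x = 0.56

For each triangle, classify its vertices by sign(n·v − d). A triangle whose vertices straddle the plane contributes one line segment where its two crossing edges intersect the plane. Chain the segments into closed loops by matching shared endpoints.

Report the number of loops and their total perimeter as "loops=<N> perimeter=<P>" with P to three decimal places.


loops=1 perimeter=7.614

Straddling triangles (10 of 20):
  (v0,v5,v1) [--+] → (0.56, 1.16623, 0.420867)–(0.56, 1.327, 0)  len=0.4505
  (v0,v1,v7) [-+-] → (0.56, 1.327, 0)–(0.56, 1.16623, -0.420867)  len=0.4505
  (v1,v5,v9) [+-+] → (0.56, 1.16623, 0.420867)–(0.56, 0.474014, 1.11309)  len=0.9789
  (v7,v1,v8) [-++] → (0.56, 1.16623, -0.420867)–(0.56, 0.474014, -1.11309)  len=0.9789
  (v3,v9,v4) [++-] → (0.56, -0.474014, 1.11309)–(0.56, -1.16623, 0.420867)  len=0.9789
  (v3,v4,v2) [+--] → (0.56, -1.16623, 0.420867)–(0.56, -1.327, 0)  len=0.4505
  (v3,v2,v6) [+--] → (0.56, -1.327, 0)–(0.56, -1.16623, -0.420867)  len=0.4505
  (v3,v6,v8) [+-+] → (0.56, -1.16623, -0.420867)–(0.56, -0.474014, -1.11309)  len=0.9789
  (v4,v9,v5) [-+-] → (0.56, -0.474014, 1.11309)–(0.56, 0.474014, 1.11309)  len=0.9480
  (v8,v6,v7) [+--] → (0.56, -0.474014, -1.11309)–(0.56, 0.474014, -1.11309)  len=0.9480

Chained into 1 loop(s):
  loop 1: 10 segments, perimeter = 7.6139
Total perimeter = 7.614


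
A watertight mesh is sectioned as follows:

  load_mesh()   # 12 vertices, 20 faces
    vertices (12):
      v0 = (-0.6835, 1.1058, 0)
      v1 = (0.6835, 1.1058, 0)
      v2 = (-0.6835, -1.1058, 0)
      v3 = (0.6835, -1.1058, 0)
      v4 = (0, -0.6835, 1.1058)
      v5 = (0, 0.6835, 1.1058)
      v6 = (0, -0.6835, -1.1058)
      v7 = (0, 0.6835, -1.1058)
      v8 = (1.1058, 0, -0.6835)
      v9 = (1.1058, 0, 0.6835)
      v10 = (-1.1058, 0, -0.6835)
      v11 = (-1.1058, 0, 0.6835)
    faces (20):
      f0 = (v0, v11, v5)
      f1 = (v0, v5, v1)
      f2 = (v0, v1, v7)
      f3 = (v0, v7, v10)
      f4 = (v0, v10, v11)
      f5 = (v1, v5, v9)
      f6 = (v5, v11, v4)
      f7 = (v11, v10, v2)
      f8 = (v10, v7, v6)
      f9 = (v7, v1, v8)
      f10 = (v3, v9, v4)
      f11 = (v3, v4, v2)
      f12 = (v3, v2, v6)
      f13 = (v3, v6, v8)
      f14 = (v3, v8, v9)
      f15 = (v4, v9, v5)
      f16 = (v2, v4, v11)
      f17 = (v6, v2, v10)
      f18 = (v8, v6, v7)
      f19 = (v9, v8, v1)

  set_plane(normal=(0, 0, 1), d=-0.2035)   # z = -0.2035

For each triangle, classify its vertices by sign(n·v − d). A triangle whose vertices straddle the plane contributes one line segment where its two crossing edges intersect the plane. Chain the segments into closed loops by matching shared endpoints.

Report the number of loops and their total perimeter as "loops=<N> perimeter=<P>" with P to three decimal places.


loops=1 perimeter=6.979

Straddling triangles (10 of 20):
  (v0,v1,v7) [++-] → (0.557716, 1.02808, -0.2035)–(-0.557716, 1.02808, -0.2035)  len=1.1154
  (v0,v7,v10) [+--] → (-0.557716, 1.02808, -0.2035)–(-0.809232, 0.776568, -0.2035)  len=0.3557
  (v0,v10,v11) [+-+] → (-0.809232, 0.776568, -0.2035)–(-1.1058, 0, -0.2035)  len=0.8313
  (v11,v10,v2) [+-+] → (-1.1058, 0, -0.2035)–(-0.809232, -0.776568, -0.2035)  len=0.8313
  (v7,v1,v8) [-+-] → (0.557716, 1.02808, -0.2035)–(0.809232, 0.776568, -0.2035)  len=0.3557
  (v3,v2,v6) [++-] → (-0.557716, -1.02808, -0.2035)–(0.557716, -1.02808, -0.2035)  len=1.1154
  (v3,v6,v8) [+--] → (0.557716, -1.02808, -0.2035)–(0.809232, -0.776568, -0.2035)  len=0.3557
  (v3,v8,v9) [+-+] → (0.809232, -0.776568, -0.2035)–(1.1058, 0, -0.2035)  len=0.8313
  (v6,v2,v10) [-+-] → (-0.557716, -1.02808, -0.2035)–(-0.809232, -0.776568, -0.2035)  len=0.3557
  (v9,v8,v1) [+-+] → (1.1058, 0, -0.2035)–(0.809232, 0.776568, -0.2035)  len=0.8313

Chained into 1 loop(s):
  loop 1: 10 segments, perimeter = 6.9787
Total perimeter = 6.979


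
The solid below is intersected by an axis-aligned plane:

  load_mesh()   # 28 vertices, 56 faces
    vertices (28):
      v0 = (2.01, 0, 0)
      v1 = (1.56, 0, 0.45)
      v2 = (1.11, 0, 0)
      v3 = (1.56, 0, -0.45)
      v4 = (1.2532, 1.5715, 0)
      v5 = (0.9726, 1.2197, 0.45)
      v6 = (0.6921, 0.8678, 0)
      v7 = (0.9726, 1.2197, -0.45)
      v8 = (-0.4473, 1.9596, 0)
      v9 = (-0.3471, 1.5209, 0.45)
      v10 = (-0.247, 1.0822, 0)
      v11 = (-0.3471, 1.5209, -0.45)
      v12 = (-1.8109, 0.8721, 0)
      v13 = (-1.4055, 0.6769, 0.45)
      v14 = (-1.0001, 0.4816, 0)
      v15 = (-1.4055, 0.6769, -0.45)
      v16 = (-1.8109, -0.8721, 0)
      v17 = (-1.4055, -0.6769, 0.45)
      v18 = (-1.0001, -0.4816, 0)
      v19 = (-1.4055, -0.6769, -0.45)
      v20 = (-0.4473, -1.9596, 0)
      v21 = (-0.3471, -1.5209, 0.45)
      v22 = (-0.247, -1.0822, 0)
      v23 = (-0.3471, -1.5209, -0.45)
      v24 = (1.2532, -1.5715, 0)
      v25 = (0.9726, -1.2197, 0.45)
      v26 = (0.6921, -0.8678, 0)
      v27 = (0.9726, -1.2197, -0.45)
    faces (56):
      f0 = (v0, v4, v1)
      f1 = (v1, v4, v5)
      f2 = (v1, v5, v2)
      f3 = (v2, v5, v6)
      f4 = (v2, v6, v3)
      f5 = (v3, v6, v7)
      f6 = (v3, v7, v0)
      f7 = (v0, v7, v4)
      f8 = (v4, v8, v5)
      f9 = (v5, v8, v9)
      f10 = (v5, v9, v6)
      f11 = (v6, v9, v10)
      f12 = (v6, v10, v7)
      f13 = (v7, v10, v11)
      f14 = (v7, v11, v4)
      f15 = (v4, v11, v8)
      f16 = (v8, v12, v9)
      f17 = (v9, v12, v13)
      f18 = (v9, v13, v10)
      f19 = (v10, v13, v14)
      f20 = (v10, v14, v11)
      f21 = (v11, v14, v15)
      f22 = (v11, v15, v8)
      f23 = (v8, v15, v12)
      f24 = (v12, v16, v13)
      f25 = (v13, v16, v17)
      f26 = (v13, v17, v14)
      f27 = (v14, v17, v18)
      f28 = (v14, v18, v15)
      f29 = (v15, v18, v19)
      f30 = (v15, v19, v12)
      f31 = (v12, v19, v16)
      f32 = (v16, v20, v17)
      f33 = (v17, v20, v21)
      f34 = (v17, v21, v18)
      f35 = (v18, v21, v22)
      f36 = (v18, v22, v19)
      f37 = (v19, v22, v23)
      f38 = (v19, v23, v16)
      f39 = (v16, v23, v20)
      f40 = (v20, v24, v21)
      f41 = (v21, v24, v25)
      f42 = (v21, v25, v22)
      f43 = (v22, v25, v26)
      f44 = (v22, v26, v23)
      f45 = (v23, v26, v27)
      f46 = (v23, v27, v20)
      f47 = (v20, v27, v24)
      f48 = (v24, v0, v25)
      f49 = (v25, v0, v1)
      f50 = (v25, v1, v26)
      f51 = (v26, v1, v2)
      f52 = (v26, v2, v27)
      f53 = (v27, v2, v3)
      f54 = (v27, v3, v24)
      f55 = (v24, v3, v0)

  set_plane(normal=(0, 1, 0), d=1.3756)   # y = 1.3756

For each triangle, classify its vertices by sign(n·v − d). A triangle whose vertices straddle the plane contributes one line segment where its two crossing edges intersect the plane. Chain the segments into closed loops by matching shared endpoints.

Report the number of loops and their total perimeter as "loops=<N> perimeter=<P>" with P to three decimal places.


loops=1 perimeter=5.721

Straddling triangles (16 of 56):
  (v0,v4,v1) [-+-] → (1.34754, 1.3756, 0)–(1.29145, 1.3756, 0.0560961)  len=0.0793
  (v1,v4,v5) [-+-] → (1.29145, 1.3756, 0.0560961)–(1.09695, 1.3756, 0.250583)  len=0.2751
  (v0,v7,v4) [--+] → (1.09695, 1.3756, -0.250583)–(1.34754, 1.3756, 0)  len=0.3544
  (v4,v8,v5) [++-] → (0.673421, 1.3756, 0.355183)–(1.09695, 1.3756, 0.250583)  len=0.4363
  (v5,v8,v9) [-++] → (0.673421, 1.3756, 0.355183)–(0.289528, 1.3756, 0.45)  len=0.3954
  (v5,v9,v6) [-+-] → (0.289528, 1.3756, 0.45)–(-0.115901, 1.3756, 0.349885)  len=0.4176
  (v6,v9,v10) [-+-] → (-0.115901, 1.3756, 0.349885)–(-0.313946, 1.3756, 0.300957)  len=0.2040
  (v7,v10,v11) [--+] → (-0.313946, 1.3756, -0.300957)–(0.289528, 1.3756, -0.45)  len=0.6216
  (v7,v11,v4) [-++] → (0.289528, 1.3756, -0.45)–(1.09695, 1.3756, -0.250583)  len=0.8317
  (v8,v12,v9) [+-+] → (-1.17957, 1.3756, 0)–(-0.674921, 1.3756, 0.349222)  len=0.6137
  (v9,v12,v13) [+--] → (-0.674921, 1.3756, 0.349222)–(-0.52931, 1.3756, 0.45)  len=0.1771
  (v9,v13,v10) [+--] → (-0.52931, 1.3756, 0.45)–(-0.313946, 1.3756, 0.300957)  len=0.2619
  (v10,v14,v11) [--+] → (-0.438393, 1.3756, -0.387087)–(-0.313946, 1.3756, -0.300957)  len=0.1513
  (v11,v14,v15) [+--] → (-0.438393, 1.3756, -0.387087)–(-0.52931, 1.3756, -0.45)  len=0.1106
  (v11,v15,v8) [+-+] → (-0.52931, 1.3756, -0.45)–(-0.883559, 1.3756, -0.20488)  len=0.4308
  (v8,v15,v12) [+--] → (-0.883559, 1.3756, -0.20488)–(-1.17957, 1.3756, 0)  len=0.3600

Chained into 1 loop(s):
  loop 1: 16 segments, perimeter = 5.7207
Total perimeter = 5.721


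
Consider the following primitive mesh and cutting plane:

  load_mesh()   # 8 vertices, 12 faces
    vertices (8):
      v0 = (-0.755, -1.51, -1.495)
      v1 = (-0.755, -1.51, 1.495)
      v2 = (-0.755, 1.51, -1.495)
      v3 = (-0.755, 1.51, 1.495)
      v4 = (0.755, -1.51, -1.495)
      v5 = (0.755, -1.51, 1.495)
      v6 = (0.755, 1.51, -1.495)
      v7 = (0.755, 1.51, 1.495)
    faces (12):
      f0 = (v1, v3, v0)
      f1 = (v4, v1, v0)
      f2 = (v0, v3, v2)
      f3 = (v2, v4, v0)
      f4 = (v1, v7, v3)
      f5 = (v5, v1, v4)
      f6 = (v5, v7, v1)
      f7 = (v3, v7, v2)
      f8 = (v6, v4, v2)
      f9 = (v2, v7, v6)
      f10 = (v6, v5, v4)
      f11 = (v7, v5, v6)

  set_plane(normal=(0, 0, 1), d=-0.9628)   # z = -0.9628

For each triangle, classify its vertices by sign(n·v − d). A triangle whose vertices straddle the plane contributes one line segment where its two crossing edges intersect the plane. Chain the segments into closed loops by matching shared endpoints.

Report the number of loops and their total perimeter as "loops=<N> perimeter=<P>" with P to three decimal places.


loops=1 perimeter=9.060

Straddling triangles (8 of 12):
  (v1,v3,v0) [++-] → (-0.755, -0.97246, -0.9628)–(-0.755, -1.51, -0.9628)  len=0.5375
  (v4,v1,v0) [-+-] → (0.48623, -1.51, -0.9628)–(-0.755, -1.51, -0.9628)  len=1.2412
  (v0,v3,v2) [-+-] → (-0.755, -0.97246, -0.9628)–(-0.755, 1.51, -0.9628)  len=2.4825
  (v5,v1,v4) [++-] → (0.48623, -1.51, -0.9628)–(0.755, -1.51, -0.9628)  len=0.2688
  (v3,v7,v2) [++-] → (-0.48623, 1.51, -0.9628)–(-0.755, 1.51, -0.9628)  len=0.2688
  (v2,v7,v6) [-+-] → (-0.48623, 1.51, -0.9628)–(0.755, 1.51, -0.9628)  len=1.2412
  (v6,v5,v4) [-+-] → (0.755, 0.97246, -0.9628)–(0.755, -1.51, -0.9628)  len=2.4825
  (v7,v5,v6) [++-] → (0.755, 0.97246, -0.9628)–(0.755, 1.51, -0.9628)  len=0.5375

Chained into 1 loop(s):
  loop 1: 8 segments, perimeter = 9.0600
Total perimeter = 9.060


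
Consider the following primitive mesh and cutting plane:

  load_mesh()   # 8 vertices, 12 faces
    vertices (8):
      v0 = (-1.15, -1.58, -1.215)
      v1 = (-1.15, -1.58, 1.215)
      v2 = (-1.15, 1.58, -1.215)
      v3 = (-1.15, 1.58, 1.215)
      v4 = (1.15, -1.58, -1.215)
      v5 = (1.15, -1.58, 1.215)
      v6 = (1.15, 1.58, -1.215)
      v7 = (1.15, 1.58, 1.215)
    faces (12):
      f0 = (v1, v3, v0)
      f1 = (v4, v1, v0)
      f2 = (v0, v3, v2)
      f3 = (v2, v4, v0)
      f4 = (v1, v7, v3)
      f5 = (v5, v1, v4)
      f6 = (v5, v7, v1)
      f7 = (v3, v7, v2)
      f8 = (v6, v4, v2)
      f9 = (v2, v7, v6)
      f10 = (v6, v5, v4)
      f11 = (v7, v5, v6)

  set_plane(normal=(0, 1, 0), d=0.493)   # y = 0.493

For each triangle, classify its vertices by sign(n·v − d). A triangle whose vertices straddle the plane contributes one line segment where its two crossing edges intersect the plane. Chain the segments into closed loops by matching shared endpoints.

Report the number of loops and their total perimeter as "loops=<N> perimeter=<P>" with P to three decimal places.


loops=1 perimeter=9.460

Straddling triangles (8 of 12):
  (v1,v3,v0) [-+-] → (-1.15, 0.493, 1.215)–(-1.15, 0.493, 0.379111)  len=0.8359
  (v0,v3,v2) [-++] → (-1.15, 0.493, 0.379111)–(-1.15, 0.493, -1.215)  len=1.5941
  (v2,v4,v0) [+--] → (-0.358829, 0.493, -1.215)–(-1.15, 0.493, -1.215)  len=0.7912
  (v1,v7,v3) [-++] → (0.358829, 0.493, 1.215)–(-1.15, 0.493, 1.215)  len=1.5088
  (v5,v7,v1) [-+-] → (1.15, 0.493, 1.215)–(0.358829, 0.493, 1.215)  len=0.7912
  (v6,v4,v2) [+-+] → (1.15, 0.493, -1.215)–(-0.358829, 0.493, -1.215)  len=1.5088
  (v6,v5,v4) [+--] → (1.15, 0.493, -0.379111)–(1.15, 0.493, -1.215)  len=0.8359
  (v7,v5,v6) [+-+] → (1.15, 0.493, 1.215)–(1.15, 0.493, -0.379111)  len=1.5941

Chained into 1 loop(s):
  loop 1: 8 segments, perimeter = 9.4600
Total perimeter = 9.460


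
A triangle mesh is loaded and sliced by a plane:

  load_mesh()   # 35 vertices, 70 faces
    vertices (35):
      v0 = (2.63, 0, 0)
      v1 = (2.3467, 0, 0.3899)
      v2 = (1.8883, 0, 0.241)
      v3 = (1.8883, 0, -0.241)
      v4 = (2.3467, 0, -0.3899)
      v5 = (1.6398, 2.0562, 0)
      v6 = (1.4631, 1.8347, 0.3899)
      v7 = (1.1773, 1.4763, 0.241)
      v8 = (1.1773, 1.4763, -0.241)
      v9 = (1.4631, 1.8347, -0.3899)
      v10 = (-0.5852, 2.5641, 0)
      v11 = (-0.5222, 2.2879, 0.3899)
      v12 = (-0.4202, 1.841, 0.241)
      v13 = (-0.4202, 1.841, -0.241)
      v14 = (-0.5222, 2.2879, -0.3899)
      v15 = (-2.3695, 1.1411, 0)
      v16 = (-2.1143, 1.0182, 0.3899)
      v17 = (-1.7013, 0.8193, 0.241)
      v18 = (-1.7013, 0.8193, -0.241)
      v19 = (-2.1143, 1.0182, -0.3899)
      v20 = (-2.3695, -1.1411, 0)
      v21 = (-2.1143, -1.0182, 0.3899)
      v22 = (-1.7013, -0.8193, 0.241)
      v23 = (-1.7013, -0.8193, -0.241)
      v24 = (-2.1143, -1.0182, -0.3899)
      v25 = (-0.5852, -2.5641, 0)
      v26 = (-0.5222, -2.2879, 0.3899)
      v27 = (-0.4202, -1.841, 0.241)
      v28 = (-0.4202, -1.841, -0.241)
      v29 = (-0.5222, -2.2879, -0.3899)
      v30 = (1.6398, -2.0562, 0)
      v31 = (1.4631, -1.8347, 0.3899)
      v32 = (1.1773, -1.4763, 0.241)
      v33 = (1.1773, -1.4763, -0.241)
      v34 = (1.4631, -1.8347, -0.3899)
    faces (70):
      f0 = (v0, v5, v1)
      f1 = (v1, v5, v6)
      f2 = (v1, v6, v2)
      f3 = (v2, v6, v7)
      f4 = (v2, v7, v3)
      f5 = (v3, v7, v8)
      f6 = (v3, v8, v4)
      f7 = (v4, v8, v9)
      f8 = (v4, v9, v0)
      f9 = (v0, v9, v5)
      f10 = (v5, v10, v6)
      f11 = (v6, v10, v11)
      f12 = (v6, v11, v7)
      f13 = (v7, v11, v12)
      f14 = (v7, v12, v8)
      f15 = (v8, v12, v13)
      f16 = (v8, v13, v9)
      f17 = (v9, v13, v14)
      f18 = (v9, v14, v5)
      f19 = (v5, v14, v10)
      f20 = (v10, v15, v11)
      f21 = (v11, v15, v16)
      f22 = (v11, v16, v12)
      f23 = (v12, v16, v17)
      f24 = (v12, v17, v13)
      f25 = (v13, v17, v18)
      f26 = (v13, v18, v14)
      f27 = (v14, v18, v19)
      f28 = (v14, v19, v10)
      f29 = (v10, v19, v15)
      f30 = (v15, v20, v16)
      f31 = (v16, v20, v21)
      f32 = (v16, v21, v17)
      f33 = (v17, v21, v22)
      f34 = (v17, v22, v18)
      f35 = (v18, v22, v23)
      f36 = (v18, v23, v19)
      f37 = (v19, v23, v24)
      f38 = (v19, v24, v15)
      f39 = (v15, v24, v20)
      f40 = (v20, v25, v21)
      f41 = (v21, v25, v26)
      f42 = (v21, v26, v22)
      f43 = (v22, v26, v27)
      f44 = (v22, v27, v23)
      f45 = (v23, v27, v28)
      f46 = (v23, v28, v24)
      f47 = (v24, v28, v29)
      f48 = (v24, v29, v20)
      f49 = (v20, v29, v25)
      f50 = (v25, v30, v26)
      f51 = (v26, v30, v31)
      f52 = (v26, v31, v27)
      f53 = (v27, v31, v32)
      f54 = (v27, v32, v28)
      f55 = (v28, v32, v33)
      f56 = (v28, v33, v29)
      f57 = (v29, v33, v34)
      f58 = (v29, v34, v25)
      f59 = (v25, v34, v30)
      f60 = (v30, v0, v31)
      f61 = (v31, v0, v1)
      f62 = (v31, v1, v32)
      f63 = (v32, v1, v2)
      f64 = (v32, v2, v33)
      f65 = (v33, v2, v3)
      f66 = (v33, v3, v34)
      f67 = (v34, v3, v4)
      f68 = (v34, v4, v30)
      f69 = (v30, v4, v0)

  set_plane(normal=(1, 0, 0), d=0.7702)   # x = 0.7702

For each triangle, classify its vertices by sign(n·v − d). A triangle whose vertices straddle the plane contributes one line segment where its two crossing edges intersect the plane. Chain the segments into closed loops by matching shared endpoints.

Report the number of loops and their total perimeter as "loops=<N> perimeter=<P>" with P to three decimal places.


Straddling triangles (20 of 70):
  (v5,v10,v6) [+-+] → (0.7702, 2.2547, 0)–(0.7702, 2.08144, 0.258004)  len=0.3108
  (v6,v10,v11) [+--] → (0.7702, 2.08144, 0.258004)–(0.7702, 1.99287, 0.3899)  len=0.1589
  (v6,v11,v7) [+-+] → (0.7702, 1.99287, 0.3899)–(0.7702, 1.67071, 0.276668)  len=0.3415
  (v7,v11,v12) [+--] → (0.7702, 1.67071, 0.276668)–(0.7702, 1.56924, 0.241)  len=0.1076
  (v7,v12,v8) [+-+] → (0.7702, 1.56924, 0.241)–(0.7702, 1.56924, -0.118169)  len=0.3592
  (v8,v12,v13) [+--] → (0.7702, 1.56924, -0.118169)–(0.7702, 1.56924, -0.241)  len=0.1228
  (v8,v13,v9) [+-+] → (0.7702, 1.56924, -0.241)–(0.7702, 1.83702, -0.335117)  len=0.2838
  (v9,v13,v14) [+--] → (0.7702, 1.83702, -0.335117)–(0.7702, 1.99287, -0.3899)  len=0.1652
  (v9,v14,v5) [+-+] → (0.7702, 1.99287, -0.3899)–(0.7702, 2.14939, -0.156826)  len=0.2808
  (v5,v14,v10) [+--] → (0.7702, 2.14939, -0.156826)–(0.7702, 2.2547, 0)  len=0.1889
  (v25,v30,v26) [-+-] → (0.7702, -2.2547, 0)–(0.7702, -2.14939, 0.156826)  len=0.1889
  (v26,v30,v31) [-++] → (0.7702, -2.14939, 0.156826)–(0.7702, -1.99287, 0.3899)  len=0.2808
  (v26,v31,v27) [-+-] → (0.7702, -1.99287, 0.3899)–(0.7702, -1.83702, 0.335117)  len=0.1652
  (v27,v31,v32) [-++] → (0.7702, -1.83702, 0.335117)–(0.7702, -1.56924, 0.241)  len=0.2838
  (v27,v32,v28) [-+-] → (0.7702, -1.56924, 0.241)–(0.7702, -1.56924, 0.118169)  len=0.1228
  (v28,v32,v33) [-++] → (0.7702, -1.56924, 0.118169)–(0.7702, -1.56924, -0.241)  len=0.3592
  (v28,v33,v29) [-+-] → (0.7702, -1.56924, -0.241)–(0.7702, -1.67071, -0.276668)  len=0.1076
  (v29,v33,v34) [-++] → (0.7702, -1.67071, -0.276668)–(0.7702, -1.99287, -0.3899)  len=0.3415
  (v29,v34,v25) [-+-] → (0.7702, -1.99287, -0.3899)–(0.7702, -2.08144, -0.258004)  len=0.1589
  (v25,v34,v30) [-++] → (0.7702, -2.08144, -0.258004)–(0.7702, -2.2547, 0)  len=0.3108

Chained into 2 loop(s):
  loop 1: 10 segments, perimeter = 2.3194
  loop 2: 10 segments, perimeter = 2.3194
Total perimeter = 4.639

loops=2 perimeter=4.639


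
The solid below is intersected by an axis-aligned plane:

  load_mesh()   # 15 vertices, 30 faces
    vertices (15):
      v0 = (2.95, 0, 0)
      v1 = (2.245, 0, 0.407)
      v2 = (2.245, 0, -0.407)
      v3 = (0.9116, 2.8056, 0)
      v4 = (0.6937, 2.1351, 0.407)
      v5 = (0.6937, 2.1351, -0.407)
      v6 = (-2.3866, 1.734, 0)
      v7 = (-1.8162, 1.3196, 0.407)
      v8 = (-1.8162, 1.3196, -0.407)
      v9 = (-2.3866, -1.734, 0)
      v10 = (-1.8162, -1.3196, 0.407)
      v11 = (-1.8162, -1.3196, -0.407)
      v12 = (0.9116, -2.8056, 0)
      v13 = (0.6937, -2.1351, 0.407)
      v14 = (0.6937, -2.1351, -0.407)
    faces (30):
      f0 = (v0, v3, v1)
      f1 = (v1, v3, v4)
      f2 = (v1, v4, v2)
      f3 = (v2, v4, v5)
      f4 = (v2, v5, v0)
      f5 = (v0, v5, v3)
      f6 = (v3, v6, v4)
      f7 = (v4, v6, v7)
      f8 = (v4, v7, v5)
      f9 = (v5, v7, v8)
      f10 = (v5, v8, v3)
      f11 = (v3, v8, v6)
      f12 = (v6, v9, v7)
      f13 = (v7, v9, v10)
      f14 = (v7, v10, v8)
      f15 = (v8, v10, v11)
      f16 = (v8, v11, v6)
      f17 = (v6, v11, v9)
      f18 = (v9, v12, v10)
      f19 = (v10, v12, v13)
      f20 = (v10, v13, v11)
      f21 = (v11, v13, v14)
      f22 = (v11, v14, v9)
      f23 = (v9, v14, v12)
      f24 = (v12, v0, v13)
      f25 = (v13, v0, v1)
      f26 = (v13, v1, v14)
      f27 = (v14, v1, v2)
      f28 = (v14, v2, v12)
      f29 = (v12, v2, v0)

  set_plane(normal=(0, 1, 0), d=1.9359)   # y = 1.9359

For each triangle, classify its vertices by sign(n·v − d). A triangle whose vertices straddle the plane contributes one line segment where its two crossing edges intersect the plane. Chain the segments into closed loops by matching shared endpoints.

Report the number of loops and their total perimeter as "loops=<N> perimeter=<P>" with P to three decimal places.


Straddling triangles (12 of 30):
  (v0,v3,v1) [-+-] → (1.54348, 1.9359, 0)–(1.32494, 1.9359, 0.126165)  len=0.2523
  (v1,v3,v4) [-++] → (1.32494, 1.9359, 0.126165)–(0.838433, 1.9359, 0.407)  len=0.5617
  (v1,v4,v2) [-+-] → (0.838433, 1.9359, 0.407)–(0.838433, 1.9359, 0.331056)  len=0.0759
  (v2,v4,v5) [-++] → (0.838433, 1.9359, 0.331056)–(0.838433, 1.9359, -0.407)  len=0.7381
  (v2,v5,v0) [-+-] → (0.838433, 1.9359, -0.407)–(0.904208, 1.9359, -0.369028)  len=0.0759
  (v0,v5,v3) [-++] → (0.904208, 1.9359, -0.369028)–(1.54348, 1.9359, 0)  len=0.7381
  (v3,v6,v4) [+-+] → (-1.76519, 1.9359, 0)–(-0.836082, 1.9359, 0.20487)  len=0.9514
  (v4,v6,v7) [+--] → (-0.836082, 1.9359, 0.20487)–(0.0806135, 1.9359, 0.407)  len=0.9387
  (v4,v7,v5) [+-+] → (0.0806135, 1.9359, 0.407)–(0.0806135, 1.9359, -0.208166)  len=0.6152
  (v5,v7,v8) [+--] → (0.0806135, 1.9359, -0.208166)–(0.0806135, 1.9359, -0.407)  len=0.1988
  (v5,v8,v3) [+-+] → (0.0806135, 1.9359, -0.407)–(-0.684879, 1.9359, -0.238202)  len=0.7839
  (v3,v8,v6) [+--] → (-0.684879, 1.9359, -0.238202)–(-1.76519, 1.9359, 0)  len=1.1063

Chained into 2 loop(s):
  loop 1: 6 segments, perimeter = 2.4422
  loop 2: 6 segments, perimeter = 4.5943
Total perimeter = 7.036

loops=2 perimeter=7.036
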